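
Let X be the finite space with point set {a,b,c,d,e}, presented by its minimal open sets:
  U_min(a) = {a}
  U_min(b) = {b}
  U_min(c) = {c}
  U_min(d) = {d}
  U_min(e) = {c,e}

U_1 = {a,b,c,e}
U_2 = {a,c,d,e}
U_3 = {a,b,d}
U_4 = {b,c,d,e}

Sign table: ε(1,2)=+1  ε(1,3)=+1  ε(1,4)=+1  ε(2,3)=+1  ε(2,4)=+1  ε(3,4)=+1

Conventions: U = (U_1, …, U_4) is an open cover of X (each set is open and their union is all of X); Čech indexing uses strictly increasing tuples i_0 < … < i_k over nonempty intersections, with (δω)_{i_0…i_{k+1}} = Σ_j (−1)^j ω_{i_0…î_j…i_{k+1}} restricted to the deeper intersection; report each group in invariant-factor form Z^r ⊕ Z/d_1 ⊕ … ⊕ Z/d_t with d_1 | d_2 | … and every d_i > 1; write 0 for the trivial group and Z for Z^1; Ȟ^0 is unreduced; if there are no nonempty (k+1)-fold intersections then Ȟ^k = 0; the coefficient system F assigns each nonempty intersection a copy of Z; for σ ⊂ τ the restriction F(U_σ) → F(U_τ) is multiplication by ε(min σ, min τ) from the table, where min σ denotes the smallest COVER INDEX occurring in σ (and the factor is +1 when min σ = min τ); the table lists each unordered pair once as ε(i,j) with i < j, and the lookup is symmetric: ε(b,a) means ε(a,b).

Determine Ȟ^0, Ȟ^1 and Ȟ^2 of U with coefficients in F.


nerve of the cover:
  U12={a,c,e} U13={a,b} U14={b,c,e} U23={a,d} U24={c,d,e} U34={b,d}
  U123={a} U124={c,e} U134={b} U234={d}
C dims 4,6,4; δ0: rk 3, SNF 1^3; δ1: rk 3, SNF 1^3
Ȟ^0 = (4 − 3) − 0 = 1, so Ȟ^0 ≅ Z
Ȟ^1 = (6 − 3) − 3 = 0, so Ȟ^1 ≅ 0
Ȟ^2 = (4 − 0) − 3 = 1, so Ȟ^2 ≅ Z

Ȟ^0 ≅ Z, Ȟ^1 ≅ 0 and Ȟ^2 ≅ Z


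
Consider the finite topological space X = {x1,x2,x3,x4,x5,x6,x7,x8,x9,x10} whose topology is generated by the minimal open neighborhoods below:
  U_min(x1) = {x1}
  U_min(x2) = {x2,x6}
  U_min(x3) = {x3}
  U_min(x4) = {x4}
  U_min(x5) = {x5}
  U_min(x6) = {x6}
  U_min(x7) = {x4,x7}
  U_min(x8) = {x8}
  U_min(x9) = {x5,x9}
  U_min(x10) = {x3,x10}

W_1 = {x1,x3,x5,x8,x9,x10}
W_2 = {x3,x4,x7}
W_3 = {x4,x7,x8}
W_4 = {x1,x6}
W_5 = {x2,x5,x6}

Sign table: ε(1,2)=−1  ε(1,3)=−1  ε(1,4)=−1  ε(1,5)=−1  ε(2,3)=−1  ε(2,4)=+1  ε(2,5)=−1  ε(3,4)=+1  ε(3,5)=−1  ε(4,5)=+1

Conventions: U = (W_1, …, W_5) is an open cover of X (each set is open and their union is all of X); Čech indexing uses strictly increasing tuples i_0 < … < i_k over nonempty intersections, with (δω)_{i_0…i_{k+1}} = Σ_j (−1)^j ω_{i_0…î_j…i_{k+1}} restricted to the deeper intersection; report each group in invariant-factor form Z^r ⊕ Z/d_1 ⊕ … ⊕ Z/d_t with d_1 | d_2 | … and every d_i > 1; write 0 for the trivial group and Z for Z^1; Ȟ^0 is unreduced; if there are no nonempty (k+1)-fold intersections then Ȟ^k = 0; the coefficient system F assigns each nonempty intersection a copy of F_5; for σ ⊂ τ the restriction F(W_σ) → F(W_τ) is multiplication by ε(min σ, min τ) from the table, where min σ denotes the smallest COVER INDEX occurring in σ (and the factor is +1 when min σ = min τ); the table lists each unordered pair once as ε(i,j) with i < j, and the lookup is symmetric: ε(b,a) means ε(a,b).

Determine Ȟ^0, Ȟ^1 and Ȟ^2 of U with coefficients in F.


intersection data:
  W12={x3} W13={x8} W14={x1} W15={x5} W23={x4,x7} W45={x6}
C dims 5,6; δ0: rk_F5 5
Ȟ^0 = (5 − 5) − 0 = 0, so Ȟ^0 ≅ 0
Ȟ^1 = (6 − 0) − 5 = 1, so Ȟ^1 ≅ Z/5
Ȟ^2 = (0 − 0) − 0 = 0, so Ȟ^2 ≅ 0

Ȟ^0(U;F) ≅ 0, Ȟ^1(U;F) ≅ Z/5 and Ȟ^2(U;F) ≅ 0


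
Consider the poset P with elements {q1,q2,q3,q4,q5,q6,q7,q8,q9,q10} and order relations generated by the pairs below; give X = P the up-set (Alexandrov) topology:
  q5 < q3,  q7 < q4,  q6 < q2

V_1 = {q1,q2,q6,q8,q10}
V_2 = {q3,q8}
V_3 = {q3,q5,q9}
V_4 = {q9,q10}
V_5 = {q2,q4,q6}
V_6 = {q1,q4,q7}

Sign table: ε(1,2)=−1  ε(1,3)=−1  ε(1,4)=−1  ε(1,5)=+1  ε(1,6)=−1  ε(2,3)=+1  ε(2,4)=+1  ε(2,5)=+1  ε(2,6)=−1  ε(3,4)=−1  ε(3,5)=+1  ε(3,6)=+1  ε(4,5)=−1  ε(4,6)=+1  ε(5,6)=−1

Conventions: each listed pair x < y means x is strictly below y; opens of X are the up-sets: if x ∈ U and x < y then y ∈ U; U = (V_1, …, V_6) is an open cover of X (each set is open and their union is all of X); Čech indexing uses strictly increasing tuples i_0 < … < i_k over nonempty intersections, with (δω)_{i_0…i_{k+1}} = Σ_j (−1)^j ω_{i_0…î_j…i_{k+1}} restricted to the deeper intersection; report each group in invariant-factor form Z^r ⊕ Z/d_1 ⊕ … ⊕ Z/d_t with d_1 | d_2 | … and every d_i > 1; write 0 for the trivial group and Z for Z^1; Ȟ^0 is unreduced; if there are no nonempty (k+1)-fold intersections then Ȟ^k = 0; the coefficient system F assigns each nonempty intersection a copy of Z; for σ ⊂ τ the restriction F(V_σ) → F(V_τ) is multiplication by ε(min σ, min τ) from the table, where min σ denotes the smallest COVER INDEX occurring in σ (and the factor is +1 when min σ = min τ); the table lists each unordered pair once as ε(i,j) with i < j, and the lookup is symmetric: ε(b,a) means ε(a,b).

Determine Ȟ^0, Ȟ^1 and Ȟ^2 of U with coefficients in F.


Ȟ^0 ≅ 0, Ȟ^1 ≅ Z ⊕ Z/2 and Ȟ^2 ≅ 0

nerve of the cover:
  V12={q8} V14={q10} V15={q2,q6} V16={q1} V23={q3} V34={q9} V56={q4}
C dims 6,7; δ0: rk 6, SNF 1^5·2
Ȟ^0 = (6 − 6) − 0 = 0, so Ȟ^0 ≅ 0
Ȟ^1 = (7 − 0) − 6 = 1 plus torsion [2], so Ȟ^1 ≅ Z ⊕ Z/2
Ȟ^2 = (0 − 0) − 0 = 0, so Ȟ^2 ≅ 0


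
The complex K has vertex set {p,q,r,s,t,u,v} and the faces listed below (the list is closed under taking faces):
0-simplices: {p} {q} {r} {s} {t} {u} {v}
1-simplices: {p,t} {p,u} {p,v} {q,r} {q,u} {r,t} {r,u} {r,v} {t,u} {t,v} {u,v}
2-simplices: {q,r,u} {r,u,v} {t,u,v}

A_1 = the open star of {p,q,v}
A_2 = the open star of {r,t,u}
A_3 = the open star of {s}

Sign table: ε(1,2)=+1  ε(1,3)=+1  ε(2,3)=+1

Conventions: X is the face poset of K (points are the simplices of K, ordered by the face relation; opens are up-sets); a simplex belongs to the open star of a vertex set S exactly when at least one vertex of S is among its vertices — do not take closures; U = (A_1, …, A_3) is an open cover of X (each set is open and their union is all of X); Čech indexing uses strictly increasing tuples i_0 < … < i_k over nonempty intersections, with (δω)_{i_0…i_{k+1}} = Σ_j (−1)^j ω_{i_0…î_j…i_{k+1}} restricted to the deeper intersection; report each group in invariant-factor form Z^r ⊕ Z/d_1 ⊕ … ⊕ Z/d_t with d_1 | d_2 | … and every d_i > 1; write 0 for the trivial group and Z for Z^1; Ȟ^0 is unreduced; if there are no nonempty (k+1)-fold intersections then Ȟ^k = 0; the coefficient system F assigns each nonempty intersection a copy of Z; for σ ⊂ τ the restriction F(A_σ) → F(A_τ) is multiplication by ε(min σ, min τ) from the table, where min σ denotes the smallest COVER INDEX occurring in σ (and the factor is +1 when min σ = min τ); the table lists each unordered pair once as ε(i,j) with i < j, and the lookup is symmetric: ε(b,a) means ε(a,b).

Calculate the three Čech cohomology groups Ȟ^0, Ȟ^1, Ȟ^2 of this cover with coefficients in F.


Ȟ^0 = Z^2,  Ȟ^1 = 0,  Ȟ^2 = 0

nonempty intersections:
  A1={{p},{q},{v},{p,t},{p,u},{p,v},{q,r},{q,u},{r,v},{t,v},{u,v},{q,r,u},{r,u,v},{t,u,v}} A2={{r},{t},{u},{p,t},{p,u},{q,r},{q,u},{r,t},{r,u},{r,v},{t,u},{t,v},{u,v},{q,r,u},{r,u,v},{t,u,v}} A3={{s}}
  A12={{p,t},{p,u},{q,r},{q,u},{r,v},{t,v},{u,v},{q,r,u},{r,u,v},{t,u,v}}
C dims 3,1; δ0: rk 1, SNF 1^1
Ȟ^0: (3−1)−0=2 ⇒ Z^2
Ȟ^1: (1−0)−1=0 ⇒ 0
Ȟ^2: (0−0)−0=0 ⇒ 0


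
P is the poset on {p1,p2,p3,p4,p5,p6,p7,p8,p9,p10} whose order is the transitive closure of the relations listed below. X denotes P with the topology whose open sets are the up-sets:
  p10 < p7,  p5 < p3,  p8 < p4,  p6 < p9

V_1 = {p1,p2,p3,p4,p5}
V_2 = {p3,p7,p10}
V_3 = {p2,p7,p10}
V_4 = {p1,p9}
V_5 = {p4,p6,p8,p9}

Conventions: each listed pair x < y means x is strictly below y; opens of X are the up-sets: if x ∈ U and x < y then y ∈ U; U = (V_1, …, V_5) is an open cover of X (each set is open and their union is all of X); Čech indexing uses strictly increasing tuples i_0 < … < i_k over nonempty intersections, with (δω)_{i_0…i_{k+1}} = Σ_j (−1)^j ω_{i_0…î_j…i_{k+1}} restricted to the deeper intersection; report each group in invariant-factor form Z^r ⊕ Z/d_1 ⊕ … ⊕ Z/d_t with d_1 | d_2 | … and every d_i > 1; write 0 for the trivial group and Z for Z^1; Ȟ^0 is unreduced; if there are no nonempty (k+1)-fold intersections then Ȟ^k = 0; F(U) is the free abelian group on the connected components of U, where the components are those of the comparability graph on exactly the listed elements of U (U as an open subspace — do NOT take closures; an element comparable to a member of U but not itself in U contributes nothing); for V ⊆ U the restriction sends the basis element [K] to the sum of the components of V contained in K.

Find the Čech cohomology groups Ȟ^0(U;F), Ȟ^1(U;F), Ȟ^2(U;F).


nonempty overlaps:
  V12={p3} V13={p2} V14={p1} V15={p4} V23={p7,p10} V45={p9}
components per intersection:
  V1: {p1} {p2} {p3,p5} {p4}
  V2: {p3} {p7,p10}
  V3: {p2} {p7,p10}
  V4: {p1} {p9}
  V5: {p4,p8} {p6,p9}
  V12: {p3}
  V13: {p2}
  V14: {p1}
  V15: {p4}
  V23: {p7,p10}
  V45: {p9}
C dims 12,6; δ0: rk 6, SNF 1^6
degree 0: 12−6−0 = 6 → Ȟ^0 ≅ Z^6
degree 1: 6−0−6 = 0 → Ȟ^1 ≅ 0
degree 2: 0−0−0 = 0 → Ȟ^2 ≅ 0

Ȟ^0 ≅ Z^6, Ȟ^1 ≅ 0, Ȟ^2 ≅ 0


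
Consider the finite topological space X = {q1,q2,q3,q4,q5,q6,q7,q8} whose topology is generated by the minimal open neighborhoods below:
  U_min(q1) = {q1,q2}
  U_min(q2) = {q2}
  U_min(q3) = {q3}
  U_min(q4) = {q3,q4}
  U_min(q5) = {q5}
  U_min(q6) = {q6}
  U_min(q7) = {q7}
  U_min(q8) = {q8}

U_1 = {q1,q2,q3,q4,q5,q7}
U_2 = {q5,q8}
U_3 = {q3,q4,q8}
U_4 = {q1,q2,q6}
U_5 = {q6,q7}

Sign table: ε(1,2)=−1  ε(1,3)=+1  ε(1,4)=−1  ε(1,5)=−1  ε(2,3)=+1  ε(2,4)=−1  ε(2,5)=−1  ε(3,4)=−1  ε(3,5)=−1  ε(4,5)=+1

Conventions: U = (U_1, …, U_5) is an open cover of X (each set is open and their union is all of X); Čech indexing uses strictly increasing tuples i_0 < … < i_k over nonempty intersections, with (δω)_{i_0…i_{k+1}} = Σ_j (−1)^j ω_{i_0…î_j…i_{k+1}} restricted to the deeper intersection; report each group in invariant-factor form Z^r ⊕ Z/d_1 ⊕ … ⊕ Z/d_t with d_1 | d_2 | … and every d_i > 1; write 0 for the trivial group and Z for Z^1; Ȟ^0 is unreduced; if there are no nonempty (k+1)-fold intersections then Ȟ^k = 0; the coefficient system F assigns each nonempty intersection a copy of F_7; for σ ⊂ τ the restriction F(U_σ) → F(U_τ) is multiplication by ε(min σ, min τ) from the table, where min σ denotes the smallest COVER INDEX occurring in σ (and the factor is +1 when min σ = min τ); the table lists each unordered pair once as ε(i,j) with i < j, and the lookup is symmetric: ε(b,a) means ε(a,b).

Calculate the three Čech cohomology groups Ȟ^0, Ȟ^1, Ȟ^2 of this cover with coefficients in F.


Ȟ^0(U;F) ≅ 0, Ȟ^1(U;F) ≅ Z/7, Ȟ^2(U;F) ≅ 0

nerve simplices:
  U12={q5} U13={q3,q4} U14={q1,q2} U15={q7} U23={q8} U45={q6}
C dims 5,6; δ0: rk_F7 5
degree 0: 5−5−0 = 0 → Ȟ^0 ≅ 0
degree 1: 6−0−5 = 1 → Ȟ^1 ≅ Z/7
degree 2: 0−0−0 = 0 → Ȟ^2 ≅ 0


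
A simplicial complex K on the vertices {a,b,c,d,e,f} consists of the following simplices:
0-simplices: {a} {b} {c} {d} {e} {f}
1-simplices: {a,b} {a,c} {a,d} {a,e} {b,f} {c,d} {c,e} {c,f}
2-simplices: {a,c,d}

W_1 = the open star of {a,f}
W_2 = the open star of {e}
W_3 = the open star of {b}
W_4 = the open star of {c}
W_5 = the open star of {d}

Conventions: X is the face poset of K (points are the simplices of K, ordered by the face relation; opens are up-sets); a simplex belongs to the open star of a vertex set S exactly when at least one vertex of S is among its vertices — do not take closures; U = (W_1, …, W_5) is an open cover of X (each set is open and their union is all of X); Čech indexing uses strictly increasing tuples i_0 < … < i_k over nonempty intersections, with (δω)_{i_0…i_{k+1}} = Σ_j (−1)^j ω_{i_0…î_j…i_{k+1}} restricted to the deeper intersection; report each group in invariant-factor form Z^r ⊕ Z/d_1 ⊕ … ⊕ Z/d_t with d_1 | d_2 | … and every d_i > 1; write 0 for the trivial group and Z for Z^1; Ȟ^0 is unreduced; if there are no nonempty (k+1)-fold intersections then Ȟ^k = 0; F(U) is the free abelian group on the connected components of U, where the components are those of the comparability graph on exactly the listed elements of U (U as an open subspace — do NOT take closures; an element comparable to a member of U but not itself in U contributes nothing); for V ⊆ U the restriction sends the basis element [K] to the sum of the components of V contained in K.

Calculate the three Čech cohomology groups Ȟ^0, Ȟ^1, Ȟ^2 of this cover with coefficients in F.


Ȟ^0 = Z, Ȟ^1 = Z^2 and Ȟ^2 = 0

cover nerve:
  W1={{a},{f},{a,b},{a,c},{a,d},{a,e},{b,f},{c,f},{a,c,d}} W2={{e},{a,e},{c,e}} W3={{b},{a,b},{b,f}} W4={{c},{a,c},{c,d},{c,e},{c,f},{a,c,d}} W5={{d},{a,d},{c,d},{a,c,d}}
  W12={{a,e}} W13={{a,b},{b,f}} W14={{a,c},{c,f},{a,c,d}} W15={{a,d},{a,c,d}} W24={{c,e}} W45={{c,d},{a,c,d}}
  W145={{a,c,d}}
components per intersection:
  W1: {{a},{a,b},{a,c},{a,d},{a,e},{a,c,d}} {{f},{b,f},{c,f}}
  W2: {{e},{a,e},{c,e}}
  W3: {{b},{a,b},{b,f}}
  W4: {{c},{a,c},{c,d},{c,e},{c,f},{a,c,d}}
  W5: {{d},{a,d},{c,d},{a,c,d}}
  W12: {{a,e}}
  W13: {{a,b}} {{b,f}}
  W14: {{a,c},{a,c,d}} {{c,f}}
  W15: {{a,d},{a,c,d}}
  W24: {{c,e}}
  W45: {{c,d},{a,c,d}}
  W145: {{a,c,d}}
C dims 6,8,1; δ0: rk 5, SNF 1^5; δ1: rk 1, SNF 1^1
Ȟ^0: (6−5)−0=1 ⇒ Z
Ȟ^1: (8−1)−5=2 ⇒ Z^2
Ȟ^2: (1−0)−1=0 ⇒ 0


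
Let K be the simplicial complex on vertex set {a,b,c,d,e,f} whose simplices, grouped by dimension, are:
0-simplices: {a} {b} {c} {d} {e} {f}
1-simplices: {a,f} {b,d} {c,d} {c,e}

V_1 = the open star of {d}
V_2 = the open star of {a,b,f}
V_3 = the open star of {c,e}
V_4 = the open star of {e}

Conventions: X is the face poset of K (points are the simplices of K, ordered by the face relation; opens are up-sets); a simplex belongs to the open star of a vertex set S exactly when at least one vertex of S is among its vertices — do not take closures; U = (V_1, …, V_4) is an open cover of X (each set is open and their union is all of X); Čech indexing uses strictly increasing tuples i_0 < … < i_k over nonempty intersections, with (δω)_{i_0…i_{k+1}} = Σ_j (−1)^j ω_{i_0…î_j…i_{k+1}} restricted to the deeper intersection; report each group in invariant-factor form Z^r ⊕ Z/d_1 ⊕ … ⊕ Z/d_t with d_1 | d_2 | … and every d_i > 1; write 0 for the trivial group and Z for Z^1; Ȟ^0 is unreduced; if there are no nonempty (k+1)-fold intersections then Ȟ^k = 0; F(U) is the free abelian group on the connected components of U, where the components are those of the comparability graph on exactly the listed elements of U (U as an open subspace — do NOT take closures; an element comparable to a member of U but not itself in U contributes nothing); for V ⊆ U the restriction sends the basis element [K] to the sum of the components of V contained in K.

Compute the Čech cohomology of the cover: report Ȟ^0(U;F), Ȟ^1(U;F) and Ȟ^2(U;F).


intersection data:
  V1={{d},{b,d},{c,d}} V2={{a},{b},{f},{a,f},{b,d}} V3={{c},{e},{c,d},{c,e}} V4={{e},{c,e}}
  V12={{b,d}} V13={{c,d}} V34={{e},{c,e}}
components per intersection:
  V1: {{d},{b,d},{c,d}}
  V2: {{a},{f},{a,f}} {{b},{b,d}}
  V3: {{c},{e},{c,d},{c,e}}
  V4: {{e},{c,e}}
  V12: {{b,d}}
  V13: {{c,d}}
  V34: {{e},{c,e}}
C dims 5,3; δ0: rk 3, SNF 1^3
Ȟ^0 = (5 − 3) − 0 = 2, so Ȟ^0 ≅ Z^2
Ȟ^1 = (3 − 0) − 3 = 0, so Ȟ^1 ≅ 0
Ȟ^2 = (0 − 0) − 0 = 0, so Ȟ^2 ≅ 0

Ȟ^0(U;F) ≅ Z^2, Ȟ^1(U;F) ≅ 0, Ȟ^2(U;F) ≅ 0


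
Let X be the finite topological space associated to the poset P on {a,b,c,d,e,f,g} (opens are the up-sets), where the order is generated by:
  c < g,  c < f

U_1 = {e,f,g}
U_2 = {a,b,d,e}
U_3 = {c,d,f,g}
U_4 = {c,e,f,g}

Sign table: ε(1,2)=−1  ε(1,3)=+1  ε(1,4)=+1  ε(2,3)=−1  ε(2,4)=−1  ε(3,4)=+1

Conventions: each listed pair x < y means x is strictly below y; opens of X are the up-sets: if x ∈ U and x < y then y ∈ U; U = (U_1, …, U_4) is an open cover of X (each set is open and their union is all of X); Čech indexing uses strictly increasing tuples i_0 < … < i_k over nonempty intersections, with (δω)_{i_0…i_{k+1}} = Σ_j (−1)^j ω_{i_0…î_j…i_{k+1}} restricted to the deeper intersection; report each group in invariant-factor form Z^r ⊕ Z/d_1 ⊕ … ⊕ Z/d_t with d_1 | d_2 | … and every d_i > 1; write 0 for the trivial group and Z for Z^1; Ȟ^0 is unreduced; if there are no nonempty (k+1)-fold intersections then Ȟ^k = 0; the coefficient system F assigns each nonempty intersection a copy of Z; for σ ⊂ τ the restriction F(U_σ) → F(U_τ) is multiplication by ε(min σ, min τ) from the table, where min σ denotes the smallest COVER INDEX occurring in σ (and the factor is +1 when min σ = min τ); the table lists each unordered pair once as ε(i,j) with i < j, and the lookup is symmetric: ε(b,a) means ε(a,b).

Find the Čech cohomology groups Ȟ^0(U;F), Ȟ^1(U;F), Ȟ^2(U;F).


Ȟ^0 = Z, Ȟ^1 = Z and Ȟ^2 = 0

nerve simplices:
  U12={e} U13={f,g} U14={e,f,g} U23={d} U24={e} U34={c,f,g}
  U124={e} U134={f,g}
C dims 4,6,2; δ0: rk 3, SNF 1^3; δ1: rk 2, SNF 1^2
degree 0: 4−3−0 = 1 → Ȟ^0 ≅ Z
degree 1: 6−2−3 = 1 → Ȟ^1 ≅ Z
degree 2: 2−0−2 = 0 → Ȟ^2 ≅ 0


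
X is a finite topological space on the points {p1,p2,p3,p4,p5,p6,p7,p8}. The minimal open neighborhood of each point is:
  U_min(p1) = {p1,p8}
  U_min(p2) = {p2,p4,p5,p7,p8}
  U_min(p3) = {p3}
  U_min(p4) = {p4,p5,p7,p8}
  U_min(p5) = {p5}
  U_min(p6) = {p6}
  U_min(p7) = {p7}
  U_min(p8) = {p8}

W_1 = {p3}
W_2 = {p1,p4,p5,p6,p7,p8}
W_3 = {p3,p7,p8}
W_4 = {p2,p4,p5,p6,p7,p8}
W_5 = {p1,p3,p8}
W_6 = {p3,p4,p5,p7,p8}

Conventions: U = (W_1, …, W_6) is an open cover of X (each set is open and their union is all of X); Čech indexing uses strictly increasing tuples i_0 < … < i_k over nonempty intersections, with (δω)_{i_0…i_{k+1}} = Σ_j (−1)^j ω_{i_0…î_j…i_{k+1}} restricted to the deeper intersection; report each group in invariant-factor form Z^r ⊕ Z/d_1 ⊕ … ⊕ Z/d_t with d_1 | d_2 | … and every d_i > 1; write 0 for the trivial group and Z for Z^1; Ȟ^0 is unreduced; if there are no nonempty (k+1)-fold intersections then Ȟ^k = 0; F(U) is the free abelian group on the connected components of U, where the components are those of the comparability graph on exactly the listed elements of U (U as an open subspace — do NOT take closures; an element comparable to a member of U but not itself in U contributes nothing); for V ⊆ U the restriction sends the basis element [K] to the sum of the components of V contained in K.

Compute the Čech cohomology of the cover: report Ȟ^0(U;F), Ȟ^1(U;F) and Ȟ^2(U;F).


nonempty intersections:
  W13={p3} W15={p3} W16={p3} W23={p7,p8} W24={p4,p5,p6,p7,p8} W25={p1,p8} W26={p4,p5,p7,p8} W34={p7,p8} W35={p3,p8} W36={p3,p7,p8} W45={p8} W46={p4,p5,p7,p8} W56={p3,p8}
  W135={p3} W136={p3} W156={p3} W234={p7,p8} W235={p8} W236={p7,p8} W245={p8} W246={p4,p5,p7,p8} W256={p8} W345={p8} W346={p7,p8} W356={p3,p8} W456={p8}
  W1356={p3} W2345={p8} W2346={p7,p8} W2356={p8} W2456={p8} W3456={p8}
  W23456={p8}
components per intersection:
  W1: {p3}
  W2: {p1,p4,p5,p7,p8} {p6}
  W3: {p3} {p7} {p8}
  W4: {p2,p4,p5,p7,p8} {p6}
  W5: {p1,p8} {p3}
  W6: {p3} {p4,p5,p7,p8}
  W13: {p3}
  W15: {p3}
  W16: {p3}
  W23: {p7} {p8}
  W24: {p4,p5,p7,p8} {p6}
  W25: {p1,p8}
  W26: {p4,p5,p7,p8}
  W34: {p7} {p8}
  W35: {p3} {p8}
  W36: {p3} {p7} {p8}
  W45: {p8}
  W46: {p4,p5,p7,p8}
  W56: {p3} {p8}
  W135: {p3}
  W136: {p3}
  W156: {p3}
  W234: {p7} {p8}
  W235: {p8}
  W236: {p7} {p8}
  W245: {p8}
  W246: {p4,p5,p7,p8}
  W256: {p8}
  W345: {p8}
  W346: {p7} {p8}
  W356: {p3} {p8}
  W456: {p8}
  W1356: {p3}
  W2345: {p8}
  W2346: {p7} {p8}
  W2356: {p8}
  W2456: {p8}
  W3456: {p8}
  W23456: {p8}
C dims 12,20,17,7; δ0: rk 9, SNF 1^9; δ1: rk 11, SNF 1^11; δ2: rk 6, SNF 1^6
Ȟ^0: (12−9)−0=3 ⇒ Z^3
Ȟ^1: (20−11)−9=0 ⇒ 0
Ȟ^2: (17−6)−11=0 ⇒ 0

Ȟ^0 ≅ Z^3, Ȟ^1 ≅ 0 and Ȟ^2 ≅ 0


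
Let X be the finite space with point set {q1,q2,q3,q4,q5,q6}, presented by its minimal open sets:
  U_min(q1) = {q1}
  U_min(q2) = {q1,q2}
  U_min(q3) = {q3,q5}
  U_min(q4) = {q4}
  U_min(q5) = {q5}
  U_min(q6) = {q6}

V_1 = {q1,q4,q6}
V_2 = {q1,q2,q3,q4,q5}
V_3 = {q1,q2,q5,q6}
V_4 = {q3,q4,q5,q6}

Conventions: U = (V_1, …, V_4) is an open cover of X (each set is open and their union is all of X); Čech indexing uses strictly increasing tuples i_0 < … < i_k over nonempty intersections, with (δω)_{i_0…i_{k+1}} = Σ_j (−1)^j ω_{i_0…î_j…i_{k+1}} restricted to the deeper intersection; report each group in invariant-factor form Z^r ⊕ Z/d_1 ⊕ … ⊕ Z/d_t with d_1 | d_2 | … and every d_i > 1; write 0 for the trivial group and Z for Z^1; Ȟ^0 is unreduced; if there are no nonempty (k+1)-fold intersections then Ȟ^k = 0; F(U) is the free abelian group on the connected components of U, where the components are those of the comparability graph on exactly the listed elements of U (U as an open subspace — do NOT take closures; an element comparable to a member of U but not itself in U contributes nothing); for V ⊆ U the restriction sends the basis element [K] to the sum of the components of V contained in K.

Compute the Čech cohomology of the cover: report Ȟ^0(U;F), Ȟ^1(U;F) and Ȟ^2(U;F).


nerve simplices:
  V12={q1,q4} V13={q1,q6} V14={q4,q6} V23={q1,q2,q5} V24={q3,q4,q5} V34={q5,q6}
  V123={q1} V124={q4} V134={q6} V234={q5}
components per intersection:
  V1: {q1} {q4} {q6}
  V2: {q1,q2} {q3,q5} {q4}
  V3: {q1,q2} {q5} {q6}
  V4: {q3,q5} {q4} {q6}
  V12: {q1} {q4}
  V13: {q1} {q6}
  V14: {q4} {q6}
  V23: {q1,q2} {q5}
  V24: {q3,q5} {q4}
  V34: {q5} {q6}
  V123: {q1}
  V124: {q4}
  V134: {q6}
  V234: {q5}
C dims 12,12,4; δ0: rk 8, SNF 1^8; δ1: rk 4, SNF 1^4
degree 0: 12−8−0 = 4 → Ȟ^0 ≅ Z^4
degree 1: 12−4−8 = 0 → Ȟ^1 ≅ 0
degree 2: 4−0−4 = 0 → Ȟ^2 ≅ 0

Ȟ^0 ≅ Z^4,  Ȟ^1 ≅ 0,  Ȟ^2 ≅ 0


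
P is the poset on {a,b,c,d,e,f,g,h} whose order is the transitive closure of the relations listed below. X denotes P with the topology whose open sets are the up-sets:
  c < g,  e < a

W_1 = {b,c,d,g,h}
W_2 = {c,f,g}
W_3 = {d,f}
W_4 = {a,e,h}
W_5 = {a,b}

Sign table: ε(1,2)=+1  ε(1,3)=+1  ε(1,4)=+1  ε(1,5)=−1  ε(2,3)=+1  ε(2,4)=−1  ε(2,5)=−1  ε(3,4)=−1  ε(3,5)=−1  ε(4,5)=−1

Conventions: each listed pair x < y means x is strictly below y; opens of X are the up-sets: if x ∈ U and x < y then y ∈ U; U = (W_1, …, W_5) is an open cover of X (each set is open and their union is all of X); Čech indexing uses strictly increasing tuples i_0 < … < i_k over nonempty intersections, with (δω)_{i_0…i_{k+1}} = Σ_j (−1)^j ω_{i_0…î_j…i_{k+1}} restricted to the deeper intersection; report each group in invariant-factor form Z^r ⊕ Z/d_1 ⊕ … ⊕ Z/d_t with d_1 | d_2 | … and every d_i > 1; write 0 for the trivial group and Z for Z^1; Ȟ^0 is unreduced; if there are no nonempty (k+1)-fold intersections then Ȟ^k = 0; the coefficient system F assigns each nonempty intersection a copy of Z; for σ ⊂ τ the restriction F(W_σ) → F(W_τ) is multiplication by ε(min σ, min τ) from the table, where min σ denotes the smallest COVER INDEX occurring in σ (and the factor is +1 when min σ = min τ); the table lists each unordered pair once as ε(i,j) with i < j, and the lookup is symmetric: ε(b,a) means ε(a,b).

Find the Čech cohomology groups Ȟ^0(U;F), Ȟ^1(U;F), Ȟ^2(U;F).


Ȟ^0(U;F) ≅ Z,  Ȟ^1(U;F) ≅ Z^2,  Ȟ^2(U;F) ≅ 0

nonempty overlaps:
  W12={c,g} W13={d} W14={h} W15={b} W23={f} W45={a}
C dims 5,6; δ0: rk 4, SNF 1^4
degree 0: 5−4−0 = 1 → Ȟ^0 ≅ Z
degree 1: 6−0−4 = 2 → Ȟ^1 ≅ Z^2
degree 2: 0−0−0 = 0 → Ȟ^2 ≅ 0


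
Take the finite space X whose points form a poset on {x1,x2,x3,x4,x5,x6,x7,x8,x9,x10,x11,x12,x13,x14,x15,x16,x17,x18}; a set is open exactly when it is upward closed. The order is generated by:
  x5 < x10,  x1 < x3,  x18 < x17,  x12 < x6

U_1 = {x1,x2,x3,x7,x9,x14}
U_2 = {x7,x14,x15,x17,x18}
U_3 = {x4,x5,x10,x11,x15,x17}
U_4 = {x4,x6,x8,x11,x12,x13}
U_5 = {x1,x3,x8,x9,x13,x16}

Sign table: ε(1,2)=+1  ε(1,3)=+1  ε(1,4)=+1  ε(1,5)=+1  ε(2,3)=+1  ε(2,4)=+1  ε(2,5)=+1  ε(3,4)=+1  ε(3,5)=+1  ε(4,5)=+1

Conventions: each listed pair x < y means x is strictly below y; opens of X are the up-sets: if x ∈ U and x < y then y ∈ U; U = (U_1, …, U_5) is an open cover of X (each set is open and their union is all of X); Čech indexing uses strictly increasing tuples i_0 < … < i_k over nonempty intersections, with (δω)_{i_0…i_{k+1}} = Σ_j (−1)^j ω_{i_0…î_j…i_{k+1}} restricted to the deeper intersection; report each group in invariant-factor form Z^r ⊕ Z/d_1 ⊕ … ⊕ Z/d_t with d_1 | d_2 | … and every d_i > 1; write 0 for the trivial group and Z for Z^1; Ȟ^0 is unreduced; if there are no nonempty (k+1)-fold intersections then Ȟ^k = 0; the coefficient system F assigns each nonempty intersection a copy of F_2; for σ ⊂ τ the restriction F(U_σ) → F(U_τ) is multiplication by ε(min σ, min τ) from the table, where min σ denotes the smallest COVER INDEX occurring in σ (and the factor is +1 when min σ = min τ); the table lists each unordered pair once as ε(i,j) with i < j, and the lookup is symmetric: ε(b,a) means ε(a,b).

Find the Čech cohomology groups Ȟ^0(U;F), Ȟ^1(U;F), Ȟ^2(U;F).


nerve of the cover:
  U12={x7,x14} U15={x1,x3,x9} U23={x15,x17} U34={x4,x11} U45={x8,x13}
C dims 5,5; δ0: rk_F2 4
Ȟ^0 = (5 − 4) − 0 = 1, so Ȟ^0 ≅ Z/2
Ȟ^1 = (5 − 0) − 4 = 1, so Ȟ^1 ≅ Z/2
Ȟ^2 = (0 − 0) − 0 = 0, so Ȟ^2 ≅ 0

Ȟ^0(U;F) ≅ Z/2, Ȟ^1(U;F) ≅ Z/2, Ȟ^2(U;F) ≅ 0


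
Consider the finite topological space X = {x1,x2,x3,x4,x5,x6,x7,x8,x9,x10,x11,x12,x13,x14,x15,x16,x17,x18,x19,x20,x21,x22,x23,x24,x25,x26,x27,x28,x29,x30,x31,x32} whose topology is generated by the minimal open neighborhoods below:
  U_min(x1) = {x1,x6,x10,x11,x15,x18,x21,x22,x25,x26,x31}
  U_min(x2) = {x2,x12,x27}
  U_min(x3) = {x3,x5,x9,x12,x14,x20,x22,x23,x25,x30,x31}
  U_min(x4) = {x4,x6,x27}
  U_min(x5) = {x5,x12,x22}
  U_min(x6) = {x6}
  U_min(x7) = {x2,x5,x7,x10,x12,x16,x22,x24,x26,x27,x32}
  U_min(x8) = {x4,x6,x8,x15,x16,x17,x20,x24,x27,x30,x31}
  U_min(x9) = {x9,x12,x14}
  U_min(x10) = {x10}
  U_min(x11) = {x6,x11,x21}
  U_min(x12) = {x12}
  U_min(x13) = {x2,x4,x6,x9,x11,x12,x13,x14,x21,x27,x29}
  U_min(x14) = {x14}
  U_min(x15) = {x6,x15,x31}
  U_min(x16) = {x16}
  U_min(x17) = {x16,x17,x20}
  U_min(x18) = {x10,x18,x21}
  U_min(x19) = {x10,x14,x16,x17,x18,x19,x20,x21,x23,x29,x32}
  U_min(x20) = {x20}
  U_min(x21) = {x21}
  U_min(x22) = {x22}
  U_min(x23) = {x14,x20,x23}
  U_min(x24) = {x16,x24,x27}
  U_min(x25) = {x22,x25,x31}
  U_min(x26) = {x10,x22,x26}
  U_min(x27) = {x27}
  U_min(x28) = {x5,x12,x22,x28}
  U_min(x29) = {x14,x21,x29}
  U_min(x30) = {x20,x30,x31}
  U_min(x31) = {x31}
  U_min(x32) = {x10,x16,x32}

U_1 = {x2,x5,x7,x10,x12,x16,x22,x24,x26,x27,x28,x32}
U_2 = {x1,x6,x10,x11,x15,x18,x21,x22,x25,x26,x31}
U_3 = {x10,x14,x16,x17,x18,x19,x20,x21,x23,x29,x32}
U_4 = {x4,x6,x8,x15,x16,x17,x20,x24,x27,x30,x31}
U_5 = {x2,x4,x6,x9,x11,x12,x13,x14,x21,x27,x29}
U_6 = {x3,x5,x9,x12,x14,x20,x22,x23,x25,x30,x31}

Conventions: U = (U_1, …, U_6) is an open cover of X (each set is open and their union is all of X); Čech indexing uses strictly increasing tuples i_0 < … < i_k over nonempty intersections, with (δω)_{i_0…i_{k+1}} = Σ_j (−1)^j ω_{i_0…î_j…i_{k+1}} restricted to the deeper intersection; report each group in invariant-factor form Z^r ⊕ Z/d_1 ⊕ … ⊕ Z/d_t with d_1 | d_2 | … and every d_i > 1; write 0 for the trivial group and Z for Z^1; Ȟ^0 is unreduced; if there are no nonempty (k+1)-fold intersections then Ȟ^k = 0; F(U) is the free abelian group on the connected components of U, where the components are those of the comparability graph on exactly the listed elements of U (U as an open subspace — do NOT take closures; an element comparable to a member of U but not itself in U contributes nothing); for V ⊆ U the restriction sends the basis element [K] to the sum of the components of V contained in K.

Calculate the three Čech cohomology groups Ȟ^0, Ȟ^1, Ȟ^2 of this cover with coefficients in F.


intersection data:
  U12={x10,x22,x26} U13={x10,x16,x32} U14={x16,x24,x27} U15={x2,x12,x27} U16={x5,x12,x22} U23={x10,x18,x21} U24={x6,x15,x31} U25={x6,x11,x21} U26={x22,x25,x31} U34={x16,x17,x20} U35={x14,x21,x29} U36={x14,x20,x23} U45={x4,x6,x27} U46={x20,x30,x31} U56={x9,x12,x14}
  U123={x10} U126={x22} U134={x16} U145={x27} U156={x12} U235={x21} U245={x6} U246={x31} U346={x20} U356={x14}
components per intersection:
  U1: {x2,x5,x7,x10,x12,x16,x22,x24,x26,x27,x28,x32}
  U2: {x1,x6,x10,x11,x15,x18,x21,x22,x25,x26,x31}
  U3: {x10,x14,x16,x17,x18,x19,x20,x21,x23,x29,x32}
  U4: {x4,x6,x8,x15,x16,x17,x20,x24,x27,x30,x31}
  U5: {x2,x4,x6,x9,x11,x12,x13,x14,x21,x27,x29}
  U6: {x3,x5,x9,x12,x14,x20,x22,x23,x25,x30,x31}
  U12: {x10,x22,x26}
  U13: {x10,x16,x32}
  U14: {x16,x24,x27}
  U15: {x2,x12,x27}
  U16: {x5,x12,x22}
  U23: {x10,x18,x21}
  U24: {x6,x15,x31}
  U25: {x6,x11,x21}
  U26: {x22,x25,x31}
  U34: {x16,x17,x20}
  U35: {x14,x21,x29}
  U36: {x14,x20,x23}
  U45: {x4,x6,x27}
  U46: {x20,x30,x31}
  U56: {x9,x12,x14}
  U123: {x10}
  U126: {x22}
  U134: {x16}
  U145: {x27}
  U156: {x12}
  U235: {x21}
  U245: {x6}
  U246: {x31}
  U346: {x20}
  U356: {x14}
C dims 6,15,10; δ0: rk 5, SNF 1^5; δ1: rk 10, SNF 1^9·2
Ȟ^0 = (6 − 5) − 0 = 1, so Ȟ^0 ≅ Z
Ȟ^1 = (15 − 10) − 5 = 0, so Ȟ^1 ≅ 0
Ȟ^2 = (10 − 0) − 10 = 0 plus torsion [2], so Ȟ^2 ≅ Z/2

Ȟ^0 ≅ Z; Ȟ^1 ≅ 0; Ȟ^2 ≅ Z/2


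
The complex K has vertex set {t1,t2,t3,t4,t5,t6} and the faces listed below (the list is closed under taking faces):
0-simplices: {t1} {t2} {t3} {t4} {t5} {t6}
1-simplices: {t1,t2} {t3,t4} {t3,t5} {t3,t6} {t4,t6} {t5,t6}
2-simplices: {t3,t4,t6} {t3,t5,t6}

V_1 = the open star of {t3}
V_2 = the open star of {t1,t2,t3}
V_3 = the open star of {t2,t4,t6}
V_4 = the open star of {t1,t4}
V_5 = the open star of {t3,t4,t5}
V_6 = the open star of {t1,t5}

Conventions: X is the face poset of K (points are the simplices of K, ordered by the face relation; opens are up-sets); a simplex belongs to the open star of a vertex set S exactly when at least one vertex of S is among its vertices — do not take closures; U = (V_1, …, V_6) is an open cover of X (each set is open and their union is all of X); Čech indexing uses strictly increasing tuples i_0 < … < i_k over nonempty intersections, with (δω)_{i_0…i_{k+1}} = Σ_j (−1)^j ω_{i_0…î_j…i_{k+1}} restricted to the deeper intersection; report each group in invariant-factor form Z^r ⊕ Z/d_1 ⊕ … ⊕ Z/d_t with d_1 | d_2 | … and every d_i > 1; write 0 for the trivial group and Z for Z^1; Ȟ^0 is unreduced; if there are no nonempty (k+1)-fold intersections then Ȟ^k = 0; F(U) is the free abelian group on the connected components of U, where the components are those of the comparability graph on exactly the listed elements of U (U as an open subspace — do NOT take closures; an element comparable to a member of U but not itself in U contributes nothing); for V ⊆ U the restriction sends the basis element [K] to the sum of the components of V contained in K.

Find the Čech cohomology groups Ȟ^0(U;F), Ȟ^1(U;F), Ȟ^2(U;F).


nerve simplices:
  V1={{t3},{t3,t4},{t3,t5},{t3,t6},{t3,t4,t6},{t3,t5,t6}} V2={{t1},{t2},{t3},{t1,t2},{t3,t4},{t3,t5},{t3,t6},{t3,t4,t6},{t3,t5,t6}} V3={{t2},{t4},{t6},{t1,t2},{t3,t4},{t3,t6},{t4,t6},{t5,t6},{t3,t4,t6},{t3,t5,t6}} V4={{t1},{t4},{t1,t2},{t3,t4},{t4,t6},{t3,t4,t6}} V5={{t3},{t4},{t5},{t3,t4},{t3,t5},{t3,t6},{t4,t6},{t5,t6},{t3,t4,t6},{t3,t5,t6}} V6={{t1},{t5},{t1,t2},{t3,t5},{t5,t6},{t3,t5,t6}}
  V12={{t3},{t3,t4},{t3,t5},{t3,t6},{t3,t4,t6},{t3,t5,t6}} V13={{t3,t4},{t3,t6},{t3,t4,t6},{t3,t5,t6}} V14={{t3,t4},{t3,t4,t6}} V15={{t3},{t3,t4},{t3,t5},{t3,t6},{t3,t4,t6},{t3,t5,t6}} V16={{t3,t5},{t3,t5,t6}} V23={{t2},{t1,t2},{t3,t4},{t3,t6},{t3,t4,t6},{t3,t5,t6}} V24={{t1},{t1,t2},{t3,t4},{t3,t4,t6}} V25={{t3},{t3,t4},{t3,t5},{t3,t6},{t3,t4,t6},{t3,t5,t6}} V26={{t1},{t1,t2},{t3,t5},{t3,t5,t6}} V34={{t4},{t1,t2},{t3,t4},{t4,t6},{t3,t4,t6}} V35={{t4},{t3,t4},{t3,t6},{t4,t6},{t5,t6},{t3,t4,t6},{t3,t5,t6}} V36={{t1,t2},{t5,t6},{t3,t5,t6}} V45={{t4},{t3,t4},{t4,t6},{t3,t4,t6}} V46={{t1},{t1,t2}} V56={{t5},{t3,t5},{t5,t6},{t3,t5,t6}}
  V123={{t3,t4},{t3,t6},{t3,t4,t6},{t3,t5,t6}} V124={{t3,t4},{t3,t4,t6}} V125={{t3},{t3,t4},{t3,t5},{t3,t6},{t3,t4,t6},{t3,t5,t6}} V126={{t3,t5},{t3,t5,t6}} V134={{t3,t4},{t3,t4,t6}} V135={{t3,t4},{t3,t6},{t3,t4,t6},{t3,t5,t6}} V136={{t3,t5,t6}} V145={{t3,t4},{t3,t4,t6}} V156={{t3,t5},{t3,t5,t6}} V234={{t1,t2},{t3,t4},{t3,t4,t6}} V235={{t3,t4},{t3,t6},{t3,t4,t6},{t3,t5,t6}} V236={{t1,t2},{t3,t5,t6}} V245={{t3,t4},{t3,t4,t6}} V246={{t1},{t1,t2}} V256={{t3,t5},{t3,t5,t6}} V345={{t4},{t3,t4},{t4,t6},{t3,t4,t6}} V346={{t1,t2}} V356={{t5,t6},{t3,t5,t6}}
  V1234={{t3,t4},{t3,t4,t6}} V1235={{t3,t4},{t3,t6},{t3,t4,t6},{t3,t5,t6}} V1236={{t3,t5,t6}} V1245={{t3,t4},{t3,t4,t6}} V1256={{t3,t5},{t3,t5,t6}} V1345={{t3,t4},{t3,t4,t6}} V1356={{t3,t5,t6}} V2345={{t3,t4},{t3,t4,t6}} V2346={{t1,t2}} V2356={{t3,t5,t6}}
  V12345={{t3,t4},{t3,t4,t6}} V12356={{t3,t5,t6}}
components per intersection:
  V1: {{t3},{t3,t4},{t3,t5},{t3,t6},{t3,t4,t6},{t3,t5,t6}}
  V2: {{t1},{t2},{t1,t2}} {{t3},{t3,t4},{t3,t5},{t3,t6},{t3,t4,t6},{t3,t5,t6}}
  V3: {{t2},{t1,t2}} {{t4},{t6},{t3,t4},{t3,t6},{t4,t6},{t5,t6},{t3,t4,t6},{t3,t5,t6}}
  V4: {{t1},{t1,t2}} {{t4},{t3,t4},{t4,t6},{t3,t4,t6}}
  V5: {{t3},{t4},{t5},{t3,t4},{t3,t5},{t3,t6},{t4,t6},{t5,t6},{t3,t4,t6},{t3,t5,t6}}
  V6: {{t1},{t1,t2}} {{t5},{t3,t5},{t5,t6},{t3,t5,t6}}
  V12: {{t3},{t3,t4},{t3,t5},{t3,t6},{t3,t4,t6},{t3,t5,t6}}
  V13: {{t3,t4},{t3,t6},{t3,t4,t6},{t3,t5,t6}}
  V14: {{t3,t4},{t3,t4,t6}}
  V15: {{t3},{t3,t4},{t3,t5},{t3,t6},{t3,t4,t6},{t3,t5,t6}}
  V16: {{t3,t5},{t3,t5,t6}}
  V23: {{t2},{t1,t2}} {{t3,t4},{t3,t6},{t3,t4,t6},{t3,t5,t6}}
  V24: {{t1},{t1,t2}} {{t3,t4},{t3,t4,t6}}
  V25: {{t3},{t3,t4},{t3,t5},{t3,t6},{t3,t4,t6},{t3,t5,t6}}
  V26: {{t1},{t1,t2}} {{t3,t5},{t3,t5,t6}}
  V34: {{t4},{t3,t4},{t4,t6},{t3,t4,t6}} {{t1,t2}}
  V35: {{t4},{t3,t4},{t3,t6},{t4,t6},{t5,t6},{t3,t4,t6},{t3,t5,t6}}
  V36: {{t1,t2}} {{t5,t6},{t3,t5,t6}}
  V45: {{t4},{t3,t4},{t4,t6},{t3,t4,t6}}
  V46: {{t1},{t1,t2}}
  V56: {{t5},{t3,t5},{t5,t6},{t3,t5,t6}}
  V123: {{t3,t4},{t3,t6},{t3,t4,t6},{t3,t5,t6}}
  V124: {{t3,t4},{t3,t4,t6}}
  V125: {{t3},{t3,t4},{t3,t5},{t3,t6},{t3,t4,t6},{t3,t5,t6}}
  V126: {{t3,t5},{t3,t5,t6}}
  V134: {{t3,t4},{t3,t4,t6}}
  V135: {{t3,t4},{t3,t6},{t3,t4,t6},{t3,t5,t6}}
  V136: {{t3,t5,t6}}
  V145: {{t3,t4},{t3,t4,t6}}
  V156: {{t3,t5},{t3,t5,t6}}
  V234: {{t1,t2}} {{t3,t4},{t3,t4,t6}}
  V235: {{t3,t4},{t3,t6},{t3,t4,t6},{t3,t5,t6}}
  V236: {{t1,t2}} {{t3,t5,t6}}
  V245: {{t3,t4},{t3,t4,t6}}
  V246: {{t1},{t1,t2}}
  V256: {{t3,t5},{t3,t5,t6}}
  V345: {{t4},{t3,t4},{t4,t6},{t3,t4,t6}}
  V346: {{t1,t2}}
  V356: {{t5,t6},{t3,t5,t6}}
  V1234: {{t3,t4},{t3,t4,t6}}
  V1235: {{t3,t4},{t3,t6},{t3,t4,t6},{t3,t5,t6}}
  V1236: {{t3,t5,t6}}
  V1245: {{t3,t4},{t3,t4,t6}}
  V1256: {{t3,t5},{t3,t5,t6}}
  V1345: {{t3,t4},{t3,t4,t6}}
  V1356: {{t3,t5,t6}}
  V2345: {{t3,t4},{t3,t4,t6}}
  V2346: {{t1,t2}}
  V2356: {{t3,t5,t6}}
  V12345: {{t3,t4},{t3,t4,t6}}
  V12356: {{t3,t5,t6}}
C dims 10,20,20,10; δ0: rk 8, SNF 1^8; δ1: rk 12, SNF 1^12; δ2: rk 8, SNF 1^8
degree 0: 10−8−0 = 2 → Ȟ^0 ≅ Z^2
degree 1: 20−12−8 = 0 → Ȟ^1 ≅ 0
degree 2: 20−8−12 = 0 → Ȟ^2 ≅ 0

Ȟ^0 ≅ Z^2; Ȟ^1 ≅ 0; Ȟ^2 ≅ 0


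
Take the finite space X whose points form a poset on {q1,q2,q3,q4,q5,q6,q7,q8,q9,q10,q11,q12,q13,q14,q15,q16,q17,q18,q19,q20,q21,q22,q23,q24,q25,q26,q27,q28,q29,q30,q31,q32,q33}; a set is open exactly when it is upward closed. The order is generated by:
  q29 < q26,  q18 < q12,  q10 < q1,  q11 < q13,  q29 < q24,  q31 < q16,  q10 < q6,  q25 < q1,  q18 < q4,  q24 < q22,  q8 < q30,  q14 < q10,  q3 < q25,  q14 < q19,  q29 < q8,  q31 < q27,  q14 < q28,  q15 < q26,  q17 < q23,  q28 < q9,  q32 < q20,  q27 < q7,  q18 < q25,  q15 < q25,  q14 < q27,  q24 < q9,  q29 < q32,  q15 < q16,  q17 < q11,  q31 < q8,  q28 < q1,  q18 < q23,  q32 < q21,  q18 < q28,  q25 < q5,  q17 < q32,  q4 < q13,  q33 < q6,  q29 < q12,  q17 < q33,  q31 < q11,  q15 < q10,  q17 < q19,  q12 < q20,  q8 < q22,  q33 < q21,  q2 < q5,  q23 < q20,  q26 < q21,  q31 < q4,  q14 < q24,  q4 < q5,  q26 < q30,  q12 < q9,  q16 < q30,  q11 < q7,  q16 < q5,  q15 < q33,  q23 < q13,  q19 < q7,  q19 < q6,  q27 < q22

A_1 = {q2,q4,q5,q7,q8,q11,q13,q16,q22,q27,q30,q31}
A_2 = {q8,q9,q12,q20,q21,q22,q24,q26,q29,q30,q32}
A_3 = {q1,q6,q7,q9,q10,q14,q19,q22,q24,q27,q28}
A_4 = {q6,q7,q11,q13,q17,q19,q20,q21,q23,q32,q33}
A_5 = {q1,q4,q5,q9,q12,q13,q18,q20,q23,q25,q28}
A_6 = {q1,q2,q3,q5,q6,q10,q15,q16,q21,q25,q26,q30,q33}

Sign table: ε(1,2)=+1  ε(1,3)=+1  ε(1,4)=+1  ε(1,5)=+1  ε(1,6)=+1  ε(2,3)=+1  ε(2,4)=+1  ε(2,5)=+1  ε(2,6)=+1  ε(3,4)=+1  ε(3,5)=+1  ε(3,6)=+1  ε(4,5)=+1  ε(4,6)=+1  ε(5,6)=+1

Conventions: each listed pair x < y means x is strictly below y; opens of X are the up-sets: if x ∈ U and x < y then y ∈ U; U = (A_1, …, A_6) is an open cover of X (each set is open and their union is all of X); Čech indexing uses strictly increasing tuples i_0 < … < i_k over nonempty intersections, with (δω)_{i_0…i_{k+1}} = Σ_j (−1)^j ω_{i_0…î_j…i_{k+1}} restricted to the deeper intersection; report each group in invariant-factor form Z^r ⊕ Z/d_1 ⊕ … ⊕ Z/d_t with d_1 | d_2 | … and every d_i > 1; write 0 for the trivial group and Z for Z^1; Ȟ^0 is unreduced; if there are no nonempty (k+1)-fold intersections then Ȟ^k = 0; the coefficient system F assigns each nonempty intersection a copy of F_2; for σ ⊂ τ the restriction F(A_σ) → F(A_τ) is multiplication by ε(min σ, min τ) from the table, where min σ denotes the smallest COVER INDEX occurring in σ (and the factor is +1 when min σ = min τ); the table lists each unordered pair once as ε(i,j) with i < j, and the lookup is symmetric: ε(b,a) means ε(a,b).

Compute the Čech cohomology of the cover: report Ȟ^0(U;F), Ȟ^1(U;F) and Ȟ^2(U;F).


nerve simplices:
  A12={q8,q22,q30} A13={q7,q22,q27} A14={q7,q11,q13} A15={q4,q5,q13} A16={q2,q5,q16,q30} A23={q9,q22,q24} A24={q20,q21,q32} A25={q9,q12,q20} A26={q21,q26,q30} A34={q6,q7,q19} A35={q1,q9,q28} A36={q1,q6,q10} A45={q13,q20,q23} A46={q6,q21,q33} A56={q1,q5,q25}
  A123={q22} A126={q30} A134={q7} A145={q13} A156={q5} A235={q9} A245={q20} A246={q21} A346={q6} A356={q1}
C dims 6,15,10; δ0: rk_F2 5; δ1: rk_F2 9
degree 0: 6−5−0 = 1 → Ȟ^0 ≅ Z/2
degree 1: 15−9−5 = 1 → Ȟ^1 ≅ Z/2
degree 2: 10−0−9 = 1 → Ȟ^2 ≅ Z/2

Ȟ^0 = Z/2, Ȟ^1 = Z/2 and Ȟ^2 = Z/2


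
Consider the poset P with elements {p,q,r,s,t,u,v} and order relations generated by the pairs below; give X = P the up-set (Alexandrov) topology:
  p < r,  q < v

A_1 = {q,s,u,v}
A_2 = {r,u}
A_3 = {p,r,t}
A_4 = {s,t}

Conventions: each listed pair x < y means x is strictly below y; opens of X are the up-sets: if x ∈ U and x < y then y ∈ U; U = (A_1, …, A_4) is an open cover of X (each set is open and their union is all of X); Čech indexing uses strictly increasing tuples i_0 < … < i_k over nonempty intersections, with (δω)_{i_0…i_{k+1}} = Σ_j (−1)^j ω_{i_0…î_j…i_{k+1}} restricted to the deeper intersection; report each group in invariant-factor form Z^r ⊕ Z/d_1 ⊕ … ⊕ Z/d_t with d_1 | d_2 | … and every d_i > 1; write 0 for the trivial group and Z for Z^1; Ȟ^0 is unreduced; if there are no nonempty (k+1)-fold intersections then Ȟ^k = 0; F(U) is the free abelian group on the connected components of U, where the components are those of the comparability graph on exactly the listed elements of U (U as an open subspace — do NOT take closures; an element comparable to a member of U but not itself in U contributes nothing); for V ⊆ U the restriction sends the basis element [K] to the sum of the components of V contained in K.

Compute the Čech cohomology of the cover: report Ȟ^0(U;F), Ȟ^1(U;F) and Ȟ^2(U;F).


nonempty intersections:
  A12={u} A14={s} A23={r} A34={t}
components per intersection:
  A1: {q,v} {s} {u}
  A2: {r} {u}
  A3: {p,r} {t}
  A4: {s} {t}
  A12: {u}
  A14: {s}
  A23: {r}
  A34: {t}
C dims 9,4; δ0: rk 4, SNF 1^4
Ȟ^0: (9−4)−0=5 ⇒ Z^5
Ȟ^1: (4−0)−4=0 ⇒ 0
Ȟ^2: (0−0)−0=0 ⇒ 0

Ȟ^0 ≅ Z^5; Ȟ^1 ≅ 0; Ȟ^2 ≅ 0
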